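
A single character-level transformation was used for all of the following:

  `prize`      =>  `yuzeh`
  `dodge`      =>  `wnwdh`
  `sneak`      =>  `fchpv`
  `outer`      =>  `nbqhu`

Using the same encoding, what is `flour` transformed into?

This is an affine cipher: with a=0,…,z=25, each position x becomes (11x+15) mod 26.
For flour: f(5)→11·5+15≡18=s; l(11)→11·11+15≡6=g; o(14)→11·14+15≡13=n; u(20)→11·20+15≡1=b; r(17)→11·17+15≡20=u (all mod 26).

sgnbu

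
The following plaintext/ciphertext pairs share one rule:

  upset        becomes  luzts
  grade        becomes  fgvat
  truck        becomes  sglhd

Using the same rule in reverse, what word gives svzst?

u(20)→l(11) and p(15)→u(20) fit y≡19x+21 (mod 26); the inverse of 19 mod 26 is 11. Treating letters as 0–25, the rule is x ↦ 19x + 21 (mod 26).
Decoding svzst: s(18)→11·(18−21)≡19=t; v(21)→11·(21−21)≡0=a; z(25)→11·(25−21)≡18=s; s(18)→11·(18−21)≡19=t; t(19)→11·(19−21)≡4=e (all mod 26).

taste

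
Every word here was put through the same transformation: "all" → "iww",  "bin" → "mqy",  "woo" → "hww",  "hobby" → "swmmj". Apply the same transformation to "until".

cyeqw

The shift depends on letter class: consonant l→w is +11, but vowel a→i is +8. The rule splits by letter class: vowels +8, consonants +11.
For until: u(vowel)+8=c, n(cons)+11=y, t(cons)+11=e, i(vowel)+8=q, l(cons)+11=w.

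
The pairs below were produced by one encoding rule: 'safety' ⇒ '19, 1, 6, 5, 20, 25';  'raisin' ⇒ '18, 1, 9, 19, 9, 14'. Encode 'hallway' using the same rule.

8, 1, 12, 12, 23, 1, 25

s is letter #19 and maps to 19: an offset of 0. Letters become their 1-indexed alphabet positions: a=1 … z=26.
On hallway: h=8→8, a=1→1, l=12→12, l=12→12, w=23→23, a=1→1, y=25→25.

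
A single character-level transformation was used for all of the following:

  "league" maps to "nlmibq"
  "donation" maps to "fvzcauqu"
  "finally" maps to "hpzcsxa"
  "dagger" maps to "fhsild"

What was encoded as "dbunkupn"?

Shifts by position in league: pos 0: l→n (+2), pos 1: e→l (+7), pos 2: a→m (+12), pos 3: g→i (+2), pos 4: u→b (+7), pos 5: e→q (+12) — repeating every 3. It's a Vigenère-style cipher with numeric key [2,7,12]: position i shifts by key[i mod 3].
Decoding dbunkupn: d−2=b, b−7=u, u−12=i, n−2=l, k−7=d, u−12=i, p−2=n, n−7=g.

building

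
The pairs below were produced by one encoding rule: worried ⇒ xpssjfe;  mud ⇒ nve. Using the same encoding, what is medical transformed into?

Each letter is shifted forward by 1 in the alphabet (a Caesar shift of +1).
For medical: m+1=n, e+1=f, d+1=e, i+1=j, c+1=d, a+1=b, l+1=m.

nfejdbm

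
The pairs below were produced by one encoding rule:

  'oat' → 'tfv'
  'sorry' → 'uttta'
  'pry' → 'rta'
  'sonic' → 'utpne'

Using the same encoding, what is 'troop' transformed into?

The shift depends on letter class: consonant t→v is +2, but vowel o→t is +5. The rule splits by letter class: vowels +5, consonants +2.
Applying it to troop: t(cons)+2=v, r(cons)+2=t, o(vowel)+5=t, o(vowel)+5=t, p(cons)+2=r.

vtttr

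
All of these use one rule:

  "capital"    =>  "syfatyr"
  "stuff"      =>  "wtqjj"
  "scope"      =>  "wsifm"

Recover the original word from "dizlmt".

hornet

c(2)→s(18) and a(0)→y(24) fit y≡23x+24 (mod 26); the inverse of 23 mod 26 is 17. This is an affine cipher: with a=0,…,z=25, each position x becomes (23x+24) mod 26.
Reversing it on dizlmt: d(3)→17·(3−24)≡7=h; i(8)→17·(8−24)≡14=o; z(25)→17·(25−24)≡17=r; l(11)→17·(11−24)≡13=n; m(12)→17·(12−24)≡4=e; t(19)→17·(19−24)≡19=t (all mod 26).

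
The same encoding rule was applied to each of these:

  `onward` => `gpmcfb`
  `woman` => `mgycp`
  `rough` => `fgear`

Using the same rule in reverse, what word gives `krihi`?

chili

o(14)→g(6) and n(13)→p(15) fit y≡17x+2 (mod 26); the inverse of 17 mod 26 is 23. Treating letters as 0–25, the rule is x ↦ 17x + 2 (mod 26).
Reversing it on krihi: k(10)→23·(10−2)≡2=c; r(17)→23·(17−2)≡7=h; i(8)→23·(8−2)≡8=i; h(7)→23·(7−2)≡11=l; i(8)→23·(8−2)≡8=i (all mod 26).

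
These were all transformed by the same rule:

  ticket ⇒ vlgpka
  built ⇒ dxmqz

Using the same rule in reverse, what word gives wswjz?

In ticket: t→v is +2, i→l is +3, c→g is +4, k→p is +5 — the shift increases by 1 each position. Letter i (0-indexed) is shifted by i+2, so successive shifts are 2, 3, 4, ….
Undoing it on wswjz: w−2=u, s−3=p, w−4=s, j−5=e, z−6=t.

upset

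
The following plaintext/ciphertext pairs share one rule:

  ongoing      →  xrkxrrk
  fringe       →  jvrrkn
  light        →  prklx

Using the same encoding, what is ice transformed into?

rgn

The shift depends on letter class: consonant n→r is +4, but vowel o→x is +9. Vowels shift forward by 9 and consonants shift forward by 4.
For ice: i(vowel)+9=r, c(cons)+4=g, e(vowel)+9=n.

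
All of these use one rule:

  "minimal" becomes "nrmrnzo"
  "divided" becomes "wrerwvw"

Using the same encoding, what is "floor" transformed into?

uolli

Each pair mirrors across the alphabet (m↔n, i↔r, n↔m): positions sum to 25. Letters are reflected about the middle of the alphabet (position → 25−position): Atbash.
On floor: f↔u, l↔o, o↔l, o↔l, r↔i.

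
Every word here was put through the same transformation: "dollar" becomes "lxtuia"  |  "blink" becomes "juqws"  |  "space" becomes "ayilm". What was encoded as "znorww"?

region

Shifts by position in dollar: pos 0: d→l (+8), pos 1: o→x (+9), pos 2: l→t (+8), pos 3: l→u (+9) — repeating every 2. A repeating key of period 2 is used — shifts +8, +9 over and over.
Undoing it on znorww: z−8=r, n−9=e, o−8=g, r−9=i, w−8=o, w−9=n.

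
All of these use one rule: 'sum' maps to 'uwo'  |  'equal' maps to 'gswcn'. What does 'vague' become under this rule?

xciwg

Each letter is shifted forward by 2 in the alphabet (a Caesar shift of +2).
For vague: v+2=x, a+2=c, g+2=i, u+2=w, e+2=g.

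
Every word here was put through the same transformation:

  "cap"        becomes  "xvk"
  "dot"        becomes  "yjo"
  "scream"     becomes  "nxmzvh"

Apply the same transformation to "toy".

Compare letters: c→x is +21, a→v is +21, p→k is +21 — a constant shift. It's a constant shift of +21 (ROT21).
Applying it to toy: t+21=o, o+21=j, y+21=t.

ojt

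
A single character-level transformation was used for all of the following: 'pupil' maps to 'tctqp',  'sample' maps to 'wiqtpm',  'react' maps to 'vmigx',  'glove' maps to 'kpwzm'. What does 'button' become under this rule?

Two shifts are in play — +8 for a/e/i/o/u, +4 for every other letter.
Applying it to button: b(cons)+4=f, u(vowel)+8=c, t(cons)+4=x, t(cons)+4=x, o(vowel)+8=w, n(cons)+4=r.

fcxxwr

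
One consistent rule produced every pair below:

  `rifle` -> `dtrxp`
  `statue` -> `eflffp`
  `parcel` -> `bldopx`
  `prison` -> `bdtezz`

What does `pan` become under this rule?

The shift depends on letter class: consonant r→d is +12, but vowel i→t is +11. Two shifts are in play — +11 for a/e/i/o/u, +12 for every other letter.
Applying it to pan: p(cons)+12=b, a(vowel)+11=l, n(cons)+12=z.

blz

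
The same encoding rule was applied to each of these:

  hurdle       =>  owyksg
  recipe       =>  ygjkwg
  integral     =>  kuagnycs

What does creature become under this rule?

The shift depends on letter class: consonant h→o is +7, but vowel u→w is +2. Vowels shift forward by 2 and consonants shift forward by 7.
On creature: c(cons)+7=j, r(cons)+7=y, e(vowel)+2=g, a(vowel)+2=c, t(cons)+7=a, u(vowel)+2=w, r(cons)+7=y, e(vowel)+2=g.

jygcawyg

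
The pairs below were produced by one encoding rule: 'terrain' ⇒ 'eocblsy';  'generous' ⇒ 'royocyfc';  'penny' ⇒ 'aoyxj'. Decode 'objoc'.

dryer

Shifts by position in terrain: pos 0: t→e (+11), pos 1: e→o (+10), pos 2: r→c (+11), pos 3: r→b (+10) — repeating every 2. A repeating key of period 2 is used — shifts +11, +10 over and over.
Reversing it on objoc: o−11=d, b−10=r, j−11=y, o−10=e, c−11=r.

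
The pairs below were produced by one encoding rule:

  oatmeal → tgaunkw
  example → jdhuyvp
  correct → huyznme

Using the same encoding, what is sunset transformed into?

xauand

In oatmeal: o→t is +5, a→g is +6, t→a is +7, m→u is +8 — the shift increases by 1 each position. The shift increases by 1 at each position, starting from +5: 5, 6, 7, ….
Applying it to sunset: s+5=x, u+6=a, n+7=u, s+8=a, e+9=n, t+10=d.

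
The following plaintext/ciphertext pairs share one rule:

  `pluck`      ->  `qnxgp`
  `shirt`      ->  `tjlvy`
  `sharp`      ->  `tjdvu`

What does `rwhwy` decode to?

quest

In pluck: p→q is +1, l→n is +2, u→x is +3, c→g is +4 — the shift increases by 1 each position. Each letter shifts forward by (position + 1), i.e. 1, 2, 3, … — the shift grows by one for each successive letter.
Undoing it on rwhwy: r−1=q, w−2=u, h−3=e, w−4=s, y−5=t.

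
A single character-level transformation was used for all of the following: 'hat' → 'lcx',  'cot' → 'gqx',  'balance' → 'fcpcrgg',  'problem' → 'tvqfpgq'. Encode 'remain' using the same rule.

The shift depends on letter class: consonant h→l is +4, but vowel a→c is +2. Two shifts are in play — +2 for a/e/i/o/u, +4 for every other letter.
Applying it to remain: r(cons)+4=v, e(vowel)+2=g, m(cons)+4=q, a(vowel)+2=c, i(vowel)+2=k, n(cons)+4=r.

vgqckr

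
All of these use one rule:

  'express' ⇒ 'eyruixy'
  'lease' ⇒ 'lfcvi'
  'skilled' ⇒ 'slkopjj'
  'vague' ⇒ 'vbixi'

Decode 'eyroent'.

explain

The shift increases by 1 at each position, starting from +0: 0, 1, 2, ….
Undoing it on eyroent: e−0=e, y−1=x, r−2=p, o−3=l, e−4=a, n−5=i, t−6=n.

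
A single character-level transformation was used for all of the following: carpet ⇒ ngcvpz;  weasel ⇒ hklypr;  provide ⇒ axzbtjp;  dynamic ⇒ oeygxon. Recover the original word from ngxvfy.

Shifts by position in carpet: pos 0: c→n (+11), pos 1: a→g (+6), pos 2: r→c (+11), pos 3: p→v (+6) — repeating every 2. It's a Vigenère-style cipher with numeric key [11,6]: position i shifts by key[i mod 2].
Undoing it on ngxvfy: n−11=c, g−6=a, x−11=m, v−6=p, f−11=u, y−6=s.

campus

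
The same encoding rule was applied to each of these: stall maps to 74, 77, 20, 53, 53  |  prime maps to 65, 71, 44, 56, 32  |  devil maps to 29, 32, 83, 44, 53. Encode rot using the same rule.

s(#19)→74 and t(#20)→77: differences scale by 3, so n = 3·pos + 17. Each letter becomes 3×(its alphabet position, a=1..z=26) + 17.
For rot: r=18→71, o=15→62, t=20→77.

71, 62, 77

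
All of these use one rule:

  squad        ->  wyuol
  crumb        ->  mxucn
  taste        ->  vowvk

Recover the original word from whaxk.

s(18)→w(22) and q(16)→y(24) fit y≡25x+14 (mod 26); the inverse of 25 mod 26 is 25. Treating letters as 0–25, the rule is x ↦ 25x + 14 (mod 26).
Decoding whaxk: w(22)→25·(22−14)≡18=s; h(7)→25·(7−14)≡7=h; a(0)→25·(0−14)≡14=o; x(23)→25·(23−14)≡17=r; k(10)→25·(10−14)≡4=e (all mod 26).

shore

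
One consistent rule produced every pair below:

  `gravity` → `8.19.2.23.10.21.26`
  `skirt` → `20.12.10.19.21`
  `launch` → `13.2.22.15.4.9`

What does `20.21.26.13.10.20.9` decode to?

Letters become their 1-based position plus 1 (so a→2, b→3, …).
Reversing it on 20.21.26.13.10.20.9: 20→(20−1)÷1=19=s, 21→(21−1)÷1=20=t, 26→(26−1)÷1=25=y, 13→(13−1)÷1=12=l, 10→(10−1)÷1=9=i, 20→(20−1)÷1=19=s, 9→(9−1)÷1=8=h.

stylish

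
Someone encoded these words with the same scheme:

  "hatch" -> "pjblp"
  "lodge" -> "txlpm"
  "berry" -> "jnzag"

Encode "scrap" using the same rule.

A repeating key of period 2 is used — shifts +8, +9 over and over.
For scrap: s+8=a, c+9=l, r+8=z, a+9=j, p+8=x.

alzjx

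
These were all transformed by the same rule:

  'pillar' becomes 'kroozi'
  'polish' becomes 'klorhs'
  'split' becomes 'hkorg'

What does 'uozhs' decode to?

flash

Each pair mirrors across the alphabet (p↔k, i↔r, l↔o): positions sum to 25. This is the alphabet-reversal cipher (Atbash): a becomes z, b becomes y, etc.
Undoing it on uozhs: u↔f, o↔l, z↔a, h↔s, s↔h.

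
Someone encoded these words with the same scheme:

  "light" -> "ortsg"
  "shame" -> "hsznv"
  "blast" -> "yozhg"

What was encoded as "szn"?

This is the alphabet-reversal cipher (Atbash): a becomes z, b becomes y, etc.
Undoing it on szn: s↔h, z↔a, n↔m.

ham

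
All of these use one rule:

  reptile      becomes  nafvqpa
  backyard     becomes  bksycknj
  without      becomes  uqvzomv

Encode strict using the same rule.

evnqsv

r(17)→n(13) and e(4)→a(0) fit y≡17x+10 (mod 26); the inverse of 17 mod 26 is 23. Each letter's alphabet position (a=0..z=25) is mapped through 17·x+10 mod 26 — an affine cipher.
For strict: s(18)→17·18+10≡4=e; t(19)→17·19+10≡21=v; r(17)→17·17+10≡13=n; i(8)→17·8+10≡16=q; c(2)→17·2+10≡18=s; t(19)→17·19+10≡21=v (all mod 26).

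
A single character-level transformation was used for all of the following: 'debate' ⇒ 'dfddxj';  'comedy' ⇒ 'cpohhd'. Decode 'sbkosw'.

sailor

In debate: d→d is +0, e→f is +1, b→d is +2, a→d is +3 — the shift increases by 1 each position. Letter i (0-indexed) is shifted by i+0, so successive shifts are 0, 1, 2, ….
Undoing it on sbkosw: s−0=s, b−1=a, k−2=i, o−3=l, s−4=o, w−5=r.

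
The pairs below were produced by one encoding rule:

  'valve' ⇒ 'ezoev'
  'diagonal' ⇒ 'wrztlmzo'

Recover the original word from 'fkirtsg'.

Each pair mirrors across the alphabet (v↔e, a↔z, l↔o): positions sum to 25. Letters are reflected about the middle of the alphabet (position → 25−position): Atbash.
Undoing it on fkirtsg: f↔u, k↔p, i↔r, r↔i, t↔g, s↔h, g↔t.

upright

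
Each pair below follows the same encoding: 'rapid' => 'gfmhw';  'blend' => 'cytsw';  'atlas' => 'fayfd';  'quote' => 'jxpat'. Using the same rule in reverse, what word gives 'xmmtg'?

r(17)→g(6) and a(0)→f(5) fit y≡23x+5 (mod 26); the inverse of 23 mod 26 is 17. Each letter's alphabet position (a=0..z=25) is mapped through 23·x+5 mod 26 — an affine cipher.
Undoing it on xmmtg: x(23)→17·(23−5)≡20=u; m(12)→17·(12−5)≡15=p; m(12)→17·(12−5)≡15=p; t(19)→17·(19−5)≡4=e; g(6)→17·(6−5)≡17=r (all mod 26).

upper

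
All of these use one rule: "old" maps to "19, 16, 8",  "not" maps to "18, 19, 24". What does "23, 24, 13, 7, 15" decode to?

stick

o is letter #15 and maps to 19: an offset of 4. The number is (letter's place in the alphabet, a=1) + 4.
Reversing it on 23, 24, 13, 7, 15: 23→(23−4)÷1=19=s, 24→(24−4)÷1=20=t, 13→(13−4)÷1=9=i, 7→(7−4)÷1=3=c, 15→(15−4)÷1=11=k.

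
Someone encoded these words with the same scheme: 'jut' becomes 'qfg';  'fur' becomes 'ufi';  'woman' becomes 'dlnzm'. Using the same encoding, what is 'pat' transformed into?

Each pair mirrors across the alphabet (j↔q, u↔f, t↔g): positions sum to 25. Each letter is replaced by its mirror in the alphabet: a↔z, b↔y, c↔x, and so on (the Atbash cipher).
Applying it to pat: p↔k, a↔z, t↔g.

kzg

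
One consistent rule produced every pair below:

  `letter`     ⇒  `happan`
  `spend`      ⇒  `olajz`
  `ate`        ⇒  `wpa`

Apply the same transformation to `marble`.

iwnxha

It's a constant shift of +22 (ROT22).
On marble: m+22=i, a+22=w, r+22=n, b+22=x, l+22=h, e+22=a.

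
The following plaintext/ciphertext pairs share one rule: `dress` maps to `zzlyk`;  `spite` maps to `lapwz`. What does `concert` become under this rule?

ayljuvj

The output letters match the input read backwards, each shifted +7: dress reversed is sserd. Read the word backwards and shift each letter +7.
On concert: reverse → trecnoc; then shift: t+7=a, r+7=y, e+7=l, c+7=j, n+7=u, o+7=v, c+7=j.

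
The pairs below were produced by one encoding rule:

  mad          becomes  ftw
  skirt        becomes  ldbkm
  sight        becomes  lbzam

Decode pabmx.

white

Every letter moves 19 places later in the alphabet, wrapping around z→a.
Decoding pabmx: p−19=w, a−19=h, b−19=i, m−19=t, x−19=e.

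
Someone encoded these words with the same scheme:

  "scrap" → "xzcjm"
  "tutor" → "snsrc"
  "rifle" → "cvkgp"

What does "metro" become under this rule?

s(18)→x(23) and c(2)→z(25) fit y≡21x+9 (mod 26); the inverse of 21 mod 26 is 5. Treating letters as 0–25, the rule is x ↦ 21x + 9 (mod 26).
On metro: m(12)→21·12+9≡1=b; e(4)→21·4+9≡15=p; t(19)→21·19+9≡18=s; r(17)→21·17+9≡2=c; o(14)→21·14+9≡17=r (all mod 26).

bpscr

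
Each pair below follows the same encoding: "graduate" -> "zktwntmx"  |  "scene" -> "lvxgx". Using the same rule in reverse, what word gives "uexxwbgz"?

bleeding

Compare letters: g→z is +19, r→k is +19, a→t is +19 — a constant shift. This is a Caesar cipher with shift 19.
Decoding uexxwbgz: u−19=b, e−19=l, x−19=e, x−19=e, w−19=d, b−19=i, g−19=n, z−19=g.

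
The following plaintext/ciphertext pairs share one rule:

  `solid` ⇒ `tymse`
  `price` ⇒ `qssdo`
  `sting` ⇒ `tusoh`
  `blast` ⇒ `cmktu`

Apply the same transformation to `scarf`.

The shift depends on letter class: consonant s→t is +1, but vowel o→y is +10. Vowels shift forward by 10 and consonants shift forward by 1.
For scarf: s(cons)+1=t, c(cons)+1=d, a(vowel)+10=k, r(cons)+1=s, f(cons)+1=g.

tdksg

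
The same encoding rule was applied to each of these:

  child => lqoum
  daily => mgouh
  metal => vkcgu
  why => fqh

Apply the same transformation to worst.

fuabc

Two shifts are in play — +6 for a/e/i/o/u, +9 for every other letter.
For worst: w(cons)+9=f, o(vowel)+6=u, r(cons)+9=a, s(cons)+9=b, t(cons)+9=c.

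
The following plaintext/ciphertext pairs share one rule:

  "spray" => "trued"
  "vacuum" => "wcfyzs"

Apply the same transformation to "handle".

In spray: s→t is +1, p→r is +2, r→u is +3, a→e is +4 — the shift increases by 1 each position. Letter i (0-indexed) is shifted by i+1, so successive shifts are 1, 2, 3, ….
For handle: h+1=i, a+2=c, n+3=q, d+4=h, l+5=q, e+6=k.

icqhqk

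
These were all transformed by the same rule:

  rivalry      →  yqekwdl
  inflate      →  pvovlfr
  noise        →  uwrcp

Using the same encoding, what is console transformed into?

jwwczxr

The shift increases by 1 at each position, starting from +7: 7, 8, 9, ….
For console: c+7=j, o+8=w, n+9=w, s+10=c, o+11=z, l+12=x, e+13=r.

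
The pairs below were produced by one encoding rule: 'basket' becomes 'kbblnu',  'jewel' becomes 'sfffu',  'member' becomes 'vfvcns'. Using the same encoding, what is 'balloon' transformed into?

kbumxpw

Shifts by position in basket: pos 0: b→k (+9), pos 1: a→b (+1), pos 2: s→b (+9), pos 3: k→l (+1) — repeating every 2. A repeating key of period 2 is used — shifts +9, +1 over and over.
Applying it to balloon: b+9=k, a+1=b, l+9=u, l+1=m, o+9=x, o+1=p, n+9=w.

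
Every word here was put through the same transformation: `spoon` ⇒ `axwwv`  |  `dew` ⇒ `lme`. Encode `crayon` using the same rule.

kzigwv

Compare letters: s→a is +8, p→x is +8, o→w is +8 — a constant shift. Each letter is shifted forward by 8 in the alphabet (a Caesar shift of +8).
Applying it to crayon: c+8=k, r+8=z, a+8=i, y+8=g, o+8=w, n+8=v.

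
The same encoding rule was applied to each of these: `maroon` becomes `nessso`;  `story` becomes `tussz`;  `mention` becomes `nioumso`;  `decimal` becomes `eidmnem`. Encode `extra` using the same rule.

Two shifts are in play — +4 for a/e/i/o/u, +1 for every other letter.
Applying it to extra: e(vowel)+4=i, x(cons)+1=y, t(cons)+1=u, r(cons)+1=s, a(vowel)+4=e.

iyuse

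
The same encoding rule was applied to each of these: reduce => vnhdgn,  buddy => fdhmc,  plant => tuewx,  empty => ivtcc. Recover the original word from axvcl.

worth

Shifts by position in reduce: pos 0: r→v (+4), pos 1: e→n (+9), pos 2: d→h (+4), pos 3: u→d (+9) — repeating every 2. It's a Vigenère-style cipher with numeric key [4,9]: position i shifts by key[i mod 2].
Undoing it on axvcl: a−4=w, x−9=o, v−4=r, c−9=t, l−4=h.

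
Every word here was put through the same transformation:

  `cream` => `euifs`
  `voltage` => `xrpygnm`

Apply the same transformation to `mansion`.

odrxovv

In cream: c→e is +2, r→u is +3, e→i is +4, a→f is +5 — the shift increases by 1 each position. The shift increases by 1 at each position, starting from +2: 2, 3, 4, ….
Applying it to mansion: m+2=o, a+3=d, n+4=r, s+5=x, i+6=o, o+7=v, n+8=v.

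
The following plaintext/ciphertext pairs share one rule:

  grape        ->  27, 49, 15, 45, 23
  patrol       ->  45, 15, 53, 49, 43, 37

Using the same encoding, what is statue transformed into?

51, 53, 15, 53, 55, 23

g(#7)→27 and r(#18)→49: differences scale by 2, so n = 2·pos + 13. Each letter becomes 2×(its alphabet position, a=1..z=26) + 13.
Applying it to statue: s=19→51, t=20→53, a=1→15, t=20→53, u=21→55, e=5→23.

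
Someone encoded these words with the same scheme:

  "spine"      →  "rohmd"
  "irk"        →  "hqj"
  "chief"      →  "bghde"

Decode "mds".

Compare letters: s→r is +25, p→o is +25, i→h is +25 — a constant shift. This is a Caesar cipher with shift 25.
Decoding mds: m−25=n, d−25=e, s−25=t.

net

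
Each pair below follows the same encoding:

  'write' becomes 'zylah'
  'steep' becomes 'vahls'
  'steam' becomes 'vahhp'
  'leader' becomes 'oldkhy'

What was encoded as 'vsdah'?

slate

A repeating key of period 2 is used — shifts +3, +7 over and over.
Reversing it on vsdah: v−3=s, s−7=l, d−3=a, a−7=t, h−3=e.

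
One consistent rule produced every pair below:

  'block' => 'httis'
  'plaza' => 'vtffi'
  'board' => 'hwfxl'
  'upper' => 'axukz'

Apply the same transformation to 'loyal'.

Shifts by position in block: pos 0: b→h (+6), pos 1: l→t (+8), pos 2: o→t (+5), pos 3: c→i (+6), pos 4: k→s (+8) — repeating every 3. It's a Vigenère-style cipher with numeric key [6,8,5]: position i shifts by key[i mod 3].
For loyal: l+6=r, o+8=w, y+5=d, a+6=g, l+8=t.

rwdgt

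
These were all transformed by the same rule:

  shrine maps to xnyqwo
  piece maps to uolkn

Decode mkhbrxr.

In shrine: s→x is +5, h→n is +6, r→y is +7, i→q is +8 — the shift increases by 1 each position. The shift increases by 1 at each position, starting from +5: 5, 6, 7, ….
Undoing it on mkhbrxr: m−5=h, k−6=e, h−7=a, b−8=t, r−9=i, x−10=n, r−11=g.

heating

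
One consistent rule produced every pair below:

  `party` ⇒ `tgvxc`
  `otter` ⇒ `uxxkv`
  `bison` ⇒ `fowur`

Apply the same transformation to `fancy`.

jgrgc

The shift depends on letter class: consonant p→t is +4, but vowel a→g is +6. Vowels shift forward by 6 and consonants shift forward by 4.
On fancy: f(cons)+4=j, a(vowel)+6=g, n(cons)+4=r, c(cons)+4=g, y(cons)+4=c.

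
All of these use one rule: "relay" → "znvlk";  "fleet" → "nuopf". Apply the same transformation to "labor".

tjlzd

In relay: r→z is +8, e→n is +9, l→v is +10, a→l is +11 — the shift increases by 1 each position. The shift increases by 1 at each position, starting from +8: 8, 9, 10, ….
For labor: l+8=t, a+9=j, b+10=l, o+11=z, r+12=d.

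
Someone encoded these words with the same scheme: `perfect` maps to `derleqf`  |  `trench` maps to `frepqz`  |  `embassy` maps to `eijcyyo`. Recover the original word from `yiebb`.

Each letter's alphabet position (a=0..z=25) is mapped through 7·x+2 mod 26 — an affine cipher.
Undoing it on yiebb: y(24)→15·(24−2)≡18=s; i(8)→15·(8−2)≡12=m; e(4)→15·(4−2)≡4=e; b(1)→15·(1−2)≡11=l; b(1)→15·(1−2)≡11=l (all mod 26).

smell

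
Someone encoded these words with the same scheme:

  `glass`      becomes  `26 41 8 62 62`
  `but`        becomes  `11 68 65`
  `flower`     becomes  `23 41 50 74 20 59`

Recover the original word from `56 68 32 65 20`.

quite

g(#7)→26 and l(#12)→41: differences scale by 3, so n = 3·pos + 5. With a=1..z=26, the number is 3·pos + 5.
Decoding 56 68 32 65 20: 56→(56−5)÷3=17=q, 68→(68−5)÷3=21=u, 32→(32−5)÷3=9=i, 65→(65−5)÷3=20=t, 20→(20−5)÷3=5=e.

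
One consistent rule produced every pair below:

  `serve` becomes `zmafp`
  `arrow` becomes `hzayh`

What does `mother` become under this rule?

twcrpd

The shift increases by 1 at each position, starting from +7: 7, 8, 9, ….
On mother: m+7=t, o+8=w, t+9=c, h+10=r, e+11=p, r+12=d.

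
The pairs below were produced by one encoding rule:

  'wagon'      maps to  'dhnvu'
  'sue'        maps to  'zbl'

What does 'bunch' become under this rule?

Compare letters: w→d is +7, a→h is +7, g→n is +7 — a constant shift. Every letter moves 7 places later in the alphabet, wrapping around z→a.
On bunch: b+7=i, u+7=b, n+7=u, c+7=j, h+7=o.

ibujo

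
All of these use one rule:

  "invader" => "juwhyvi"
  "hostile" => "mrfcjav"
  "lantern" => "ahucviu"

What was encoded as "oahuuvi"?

i(8)→j(9) and n(13)→u(20) fit y≡23x+7 (mod 26); the inverse of 23 mod 26 is 17. Each letter's alphabet position (a=0..z=25) is mapped through 23·x+7 mod 26 — an affine cipher.
Reversing it on oahuuvi: o(14)→17·(14−7)≡15=p; a(0)→17·(0−7)≡11=l; h(7)→17·(7−7)≡0=a; u(20)→17·(20−7)≡13=n; u(20)→17·(20−7)≡13=n; v(21)→17·(21−7)≡4=e; i(8)→17·(8−7)≡17=r (all mod 26).

planner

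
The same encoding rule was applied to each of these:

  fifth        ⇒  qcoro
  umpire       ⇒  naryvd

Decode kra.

Two steps: reverse the string, then apply a Caesar shift of +9.
Undoing it on kra: shift back: k−9=b, r−9=i, a−9=r → bir; then reverse → rib.

rib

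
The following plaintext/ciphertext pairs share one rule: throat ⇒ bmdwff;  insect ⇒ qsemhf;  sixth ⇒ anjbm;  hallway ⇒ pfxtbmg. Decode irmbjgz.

amateur

Shifts by position in throat: pos 0: t→b (+8), pos 1: h→m (+5), pos 2: r→d (+12), pos 3: o→w (+8), pos 4: a→f (+5), pos 5: t→f (+12) — repeating every 3. A repeating key of period 3 is used — shifts +8, +5, +12 over and over.
Undoing it on irmbjgz: i−8=a, r−5=m, m−12=a, b−8=t, j−5=e, g−12=u, z−8=r.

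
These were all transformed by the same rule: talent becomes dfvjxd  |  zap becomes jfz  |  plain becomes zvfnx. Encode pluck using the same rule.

The shift depends on letter class: consonant t→d is +10, but vowel a→f is +5. The rule splits by letter class: vowels +5, consonants +10.
Applying it to pluck: p(cons)+10=z, l(cons)+10=v, u(vowel)+5=z, c(cons)+10=m, k(cons)+10=u.

zvzmu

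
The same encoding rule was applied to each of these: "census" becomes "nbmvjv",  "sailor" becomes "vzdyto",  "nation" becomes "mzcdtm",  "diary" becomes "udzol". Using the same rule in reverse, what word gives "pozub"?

grade

c(2)→n(13) and e(4)→b(1) fit y≡7x+25 (mod 26); the inverse of 7 mod 26 is 15. This is an affine cipher: with a=0,…,z=25, each position x becomes (7x+25) mod 26.
Undoing it on pozub: p(15)→15·(15−25)≡6=g; o(14)→15·(14−25)≡17=r; z(25)→15·(25−25)≡0=a; u(20)→15·(20−25)≡3=d; b(1)→15·(1−25)≡4=e (all mod 26).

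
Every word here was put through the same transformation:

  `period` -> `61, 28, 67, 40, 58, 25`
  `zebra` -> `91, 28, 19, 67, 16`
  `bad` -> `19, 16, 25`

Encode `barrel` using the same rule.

19, 16, 67, 67, 28, 49

With a=1..z=26, the number is 3·pos + 13.
Applying it to barrel: b=2→19, a=1→16, r=18→67, r=18→67, e=5→28, l=12→49.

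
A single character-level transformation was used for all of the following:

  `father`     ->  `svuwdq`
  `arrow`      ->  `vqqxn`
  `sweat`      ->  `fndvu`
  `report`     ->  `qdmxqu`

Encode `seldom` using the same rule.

fdeoxt

f(5)→s(18) and a(0)→v(21) fit y≡15x+21 (mod 26); the inverse of 15 mod 26 is 7. Each letter's alphabet position (a=0..z=25) is mapped through 15·x+21 mod 26 — an affine cipher.
On seldom: s(18)→15·18+21≡5=f; e(4)→15·4+21≡3=d; l(11)→15·11+21≡4=e; d(3)→15·3+21≡14=o; o(14)→15·14+21≡23=x; m(12)→15·12+21≡19=t (all mod 26).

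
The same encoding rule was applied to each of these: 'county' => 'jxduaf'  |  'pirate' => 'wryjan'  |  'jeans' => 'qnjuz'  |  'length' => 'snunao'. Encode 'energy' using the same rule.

nunynf

The shift depends on letter class: consonant c→j is +7, but vowel o→x is +9. The rule splits by letter class: vowels +9, consonants +7.
On energy: e(vowel)+9=n, n(cons)+7=u, e(vowel)+9=n, r(cons)+7=y, g(cons)+7=n, y(cons)+7=f.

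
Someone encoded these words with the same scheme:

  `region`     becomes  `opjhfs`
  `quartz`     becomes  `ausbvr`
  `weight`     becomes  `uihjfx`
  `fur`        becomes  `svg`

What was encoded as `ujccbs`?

rabbit

The output letters match the input read backwards, each shifted +1: region reversed is noiger. Two steps: reverse the string, then apply a Caesar shift of +1.
Reversing it on ujccbs: shift back: u−1=t, j−1=i, c−1=b, c−1=b, b−1=a, s−1=r → tibbar; then reverse → rabbit.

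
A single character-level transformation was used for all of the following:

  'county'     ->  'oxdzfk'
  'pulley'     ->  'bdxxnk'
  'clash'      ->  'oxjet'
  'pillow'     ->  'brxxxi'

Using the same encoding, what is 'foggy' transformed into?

The shift depends on letter class: consonant c→o is +12, but vowel o→x is +9. Vowels shift forward by 9 and consonants shift forward by 12.
Applying it to foggy: f(cons)+12=r, o(vowel)+9=x, g(cons)+12=s, g(cons)+12=s, y(cons)+12=k.

rxssk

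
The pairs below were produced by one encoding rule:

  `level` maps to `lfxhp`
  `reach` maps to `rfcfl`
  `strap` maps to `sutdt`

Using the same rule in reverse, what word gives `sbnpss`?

In level: l→l is +0, e→f is +1, v→x is +2, e→h is +3 — the shift increases by 1 each position. The shift increases by 1 at each position, starting from +0: 0, 1, 2, ….
Decoding sbnpss: s−0=s, b−1=a, n−2=l, p−3=m, s−4=o, s−5=n.

salmon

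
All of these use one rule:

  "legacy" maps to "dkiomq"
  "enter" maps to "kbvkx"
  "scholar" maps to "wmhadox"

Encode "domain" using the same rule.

l(11)→d(3) and e(4)→k(10) fit y≡25x+14 (mod 26); the inverse of 25 mod 26 is 25. Treating letters as 0–25, the rule is x ↦ 25x + 14 (mod 26).
On domain: d(3)→25·3+14≡11=l; o(14)→25·14+14≡0=a; m(12)→25·12+14≡2=c; a(0)→25·0+14≡14=o; i(8)→25·8+14≡6=g; n(13)→25·13+14≡1=b (all mod 26).

lacogb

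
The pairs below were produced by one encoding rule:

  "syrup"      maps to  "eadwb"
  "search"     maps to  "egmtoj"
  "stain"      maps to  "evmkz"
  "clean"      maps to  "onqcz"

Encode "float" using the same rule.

rnacf

Shifts by position in syrup: pos 0: s→e (+12), pos 1: y→a (+2), pos 2: r→d (+12), pos 3: u→w (+2) — repeating every 2. It's a Vigenère-style cipher with numeric key [12,2]: position i shifts by key[i mod 2].
For float: f+12=r, l+2=n, o+12=a, a+2=c, t+12=f.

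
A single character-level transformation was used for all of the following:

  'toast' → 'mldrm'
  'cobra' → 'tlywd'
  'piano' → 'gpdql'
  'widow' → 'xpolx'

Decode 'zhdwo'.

guard

t(19)→m(12) and o(14)→l(11) fit y≡21x+3 (mod 26); the inverse of 21 mod 26 is 5. This is an affine cipher: with a=0,…,z=25, each position x becomes (21x+3) mod 26.
Decoding zhdwo: z(25)→5·(25−3)≡6=g; h(7)→5·(7−3)≡20=u; d(3)→5·(3−3)≡0=a; w(22)→5·(22−3)≡17=r; o(14)→5·(14−3)≡3=d (all mod 26).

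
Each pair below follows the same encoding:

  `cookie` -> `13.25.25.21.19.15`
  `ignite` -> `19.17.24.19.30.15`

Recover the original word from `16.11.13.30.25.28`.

The number is (letter's place in the alphabet, a=1) + 10.
Decoding 16.11.13.30.25.28: 16→(16−10)÷1=6=f, 11→(11−10)÷1=1=a, 13→(13−10)÷1=3=c, 30→(30−10)÷1=20=t, 25→(25−10)÷1=15=o, 28→(28−10)÷1=18=r.

factor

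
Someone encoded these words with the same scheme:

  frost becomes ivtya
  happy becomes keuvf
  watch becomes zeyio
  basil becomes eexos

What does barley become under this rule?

eewrlg

In frost: f→i is +3, r→v is +4, o→t is +5, s→y is +6 — the shift increases by 1 each position. Letter i (0-indexed) is shifted by i+3, so successive shifts are 3, 4, 5, ….
On barley: b+3=e, a+4=e, r+5=w, l+6=r, e+7=l, y+8=g.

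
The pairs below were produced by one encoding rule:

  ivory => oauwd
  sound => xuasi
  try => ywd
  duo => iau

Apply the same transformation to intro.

The shift depends on letter class: consonant v→a is +5, but vowel i→o is +6. Two shifts are in play — +6 for a/e/i/o/u, +5 for every other letter.
Applying it to intro: i(vowel)+6=o, n(cons)+5=s, t(cons)+5=y, r(cons)+5=w, o(vowel)+6=u.

osywu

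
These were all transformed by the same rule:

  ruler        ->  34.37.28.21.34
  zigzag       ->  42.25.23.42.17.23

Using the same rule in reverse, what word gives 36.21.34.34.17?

r is letter #18 and maps to 34: an offset of 16. Each letter is replaced by its alphabet position (a=1..z=26) + 16.
Undoing it on 36.21.34.34.17: 36→(36−16)÷1=20=t, 21→(21−16)÷1=5=e, 34→(34−16)÷1=18=r, 34→(34−16)÷1=18=r, 17→(17−16)÷1=1=a.

terra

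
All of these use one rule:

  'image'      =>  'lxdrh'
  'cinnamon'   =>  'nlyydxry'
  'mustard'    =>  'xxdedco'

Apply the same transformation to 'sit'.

dle

The shift depends on letter class: consonant m→x is +11, but vowel i→l is +3. Two shifts are in play — +3 for a/e/i/o/u, +11 for every other letter.
On sit: s(cons)+11=d, i(vowel)+3=l, t(cons)+11=e.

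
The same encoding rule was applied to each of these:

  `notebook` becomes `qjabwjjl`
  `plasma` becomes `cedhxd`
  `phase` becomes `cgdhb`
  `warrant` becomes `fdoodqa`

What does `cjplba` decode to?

Treating letters as 0–25, the rule is x ↦ 19x + 3 (mod 26).
Decoding cjplba: c(2)→11·(2−3)≡15=p; j(9)→11·(9−3)≡14=o; p(15)→11·(15−3)≡2=c; l(11)→11·(11−3)≡10=k; b(1)→11·(1−3)≡4=e; a(0)→11·(0−3)≡19=t (all mod 26).

pocket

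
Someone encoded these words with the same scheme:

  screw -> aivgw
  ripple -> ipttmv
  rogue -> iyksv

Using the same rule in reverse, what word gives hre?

The output letters match the input read backwards, each shifted +4: screw reversed is wercs. Read the word backwards and shift each letter +4.
Undoing it on hre: shift back: h−4=d, r−4=n, e−4=a → dna; then reverse → and.

and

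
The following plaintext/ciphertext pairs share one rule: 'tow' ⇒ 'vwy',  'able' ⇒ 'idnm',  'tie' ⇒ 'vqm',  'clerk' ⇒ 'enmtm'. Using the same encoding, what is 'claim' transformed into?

The shift depends on letter class: consonant t→v is +2, but vowel o→w is +8. Vowels shift forward by 8 and consonants shift forward by 2.
For claim: c(cons)+2=e, l(cons)+2=n, a(vowel)+8=i, i(vowel)+8=q, m(cons)+2=o.

eniqo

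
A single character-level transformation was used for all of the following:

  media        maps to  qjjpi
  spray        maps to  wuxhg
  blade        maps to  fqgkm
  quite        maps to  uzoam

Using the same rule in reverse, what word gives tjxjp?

In media: m→q is +4, e→j is +5, d→j is +6, i→p is +7 — the shift increases by 1 each position. Each letter shifts forward by (position + 4), i.e. 4, 5, 6, … — the shift grows by one for each successive letter.
Reversing it on tjxjp: t−4=p, j−5=e, x−6=r, j−7=c, p−8=h.

perch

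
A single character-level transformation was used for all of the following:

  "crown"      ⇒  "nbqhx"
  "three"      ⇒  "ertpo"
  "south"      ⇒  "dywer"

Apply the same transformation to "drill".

obkwv

A repeating key of period 3 is used — shifts +11, +10, +2 over and over.
Applying it to drill: d+11=o, r+10=b, i+2=k, l+11=w, l+10=v.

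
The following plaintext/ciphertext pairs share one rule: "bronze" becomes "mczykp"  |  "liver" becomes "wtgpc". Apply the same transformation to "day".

It's a constant shift of +11 (ROT11).
On day: d+11=o, a+11=l, y+11=j.

olj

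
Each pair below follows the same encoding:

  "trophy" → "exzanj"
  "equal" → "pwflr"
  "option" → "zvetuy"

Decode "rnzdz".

Shifts by position in trophy: pos 0: t→e (+11), pos 1: r→x (+6), pos 2: o→z (+11), pos 3: p→a (+11), pos 4: h→n (+6), pos 5: y→j (+11) — repeating every 3. The shifts repeat in a cycle of length 3: positions 0,1,… shift by +11, +6, +11, then the pattern repeats.
Decoding rnzdz: r−11=g, n−6=h, z−11=o, d−11=s, z−6=t.

ghost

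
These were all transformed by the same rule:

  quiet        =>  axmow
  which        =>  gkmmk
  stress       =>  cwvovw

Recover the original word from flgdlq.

victim

Shifts by position in quiet: pos 0: q→a (+10), pos 1: u→x (+3), pos 2: i→m (+4), pos 3: e→o (+10), pos 4: t→w (+3) — repeating every 3. A repeating key of period 3 is used — shifts +10, +3, +4 over and over.
Undoing it on flgdlq: f−10=v, l−3=i, g−4=c, d−10=t, l−3=i, q−4=m.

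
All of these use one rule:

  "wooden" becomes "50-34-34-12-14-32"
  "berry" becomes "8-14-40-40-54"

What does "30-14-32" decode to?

w(#23)→50 and o(#15)→34: differences scale by 2, so n = 2·pos + 4. With a=1..z=26, the number is 2·pos + 4.
Reversing it on 30-14-32: 30→(30−4)÷2=13=m, 14→(14−4)÷2=5=e, 32→(32−4)÷2=14=n.

men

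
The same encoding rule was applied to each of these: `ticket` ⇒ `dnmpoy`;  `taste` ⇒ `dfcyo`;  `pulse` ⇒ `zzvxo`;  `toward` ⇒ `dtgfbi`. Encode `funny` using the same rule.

Shifts by position in ticket: pos 0: t→d (+10), pos 1: i→n (+5), pos 2: c→m (+10), pos 3: k→p (+5) — repeating every 2. It's a Vigenère-style cipher with numeric key [10,5]: position i shifts by key[i mod 2].
On funny: f+10=p, u+5=z, n+10=x, n+5=s, y+10=i.

pzxsi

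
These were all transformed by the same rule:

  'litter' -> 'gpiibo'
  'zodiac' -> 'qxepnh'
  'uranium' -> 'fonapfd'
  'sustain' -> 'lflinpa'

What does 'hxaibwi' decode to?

l(11)→g(6) and i(8)→p(15) fit y≡23x+13 (mod 26); the inverse of 23 mod 26 is 17. Each letter's alphabet position (a=0..z=25) is mapped through 23·x+13 mod 26 — an affine cipher.
Decoding hxaibwi: h(7)→17·(7−13)≡2=c; x(23)→17·(23−13)≡14=o; a(0)→17·(0−13)≡13=n; i(8)→17·(8−13)≡19=t; b(1)→17·(1−13)≡4=e; w(22)→17·(22−13)≡23=x; i(8)→17·(8−13)≡19=t (all mod 26).

context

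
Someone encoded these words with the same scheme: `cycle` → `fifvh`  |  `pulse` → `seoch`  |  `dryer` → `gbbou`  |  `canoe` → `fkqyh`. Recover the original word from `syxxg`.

pound

Shifts by position in cycle: pos 0: c→f (+3), pos 1: y→i (+10), pos 2: c→f (+3), pos 3: l→v (+10) — repeating every 2. It's a Vigenère-style cipher with numeric key [3,10]: position i shifts by key[i mod 2].
Decoding syxxg: s−3=p, y−10=o, x−3=u, x−10=n, g−3=d.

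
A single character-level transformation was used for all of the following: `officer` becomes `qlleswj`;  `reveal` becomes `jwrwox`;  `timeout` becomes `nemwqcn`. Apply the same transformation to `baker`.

Each letter's alphabet position (a=0..z=25) is mapped through 15·x+14 mod 26 — an affine cipher.
For baker: b(1)→15·1+14≡3=d; a(0)→15·0+14≡14=o; k(10)→15·10+14≡8=i; e(4)→15·4+14≡22=w; r(17)→15·17+14≡9=j (all mod 26).

doiwj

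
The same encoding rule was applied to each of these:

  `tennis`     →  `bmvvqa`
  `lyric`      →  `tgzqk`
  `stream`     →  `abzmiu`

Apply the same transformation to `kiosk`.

Compare letters: t→b is +8, e→m is +8, n→v is +8 — a constant shift. Every letter moves 8 places later in the alphabet, wrapping around z→a.
On kiosk: k+8=s, i+8=q, o+8=w, s+8=a, k+8=s.

sqwas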